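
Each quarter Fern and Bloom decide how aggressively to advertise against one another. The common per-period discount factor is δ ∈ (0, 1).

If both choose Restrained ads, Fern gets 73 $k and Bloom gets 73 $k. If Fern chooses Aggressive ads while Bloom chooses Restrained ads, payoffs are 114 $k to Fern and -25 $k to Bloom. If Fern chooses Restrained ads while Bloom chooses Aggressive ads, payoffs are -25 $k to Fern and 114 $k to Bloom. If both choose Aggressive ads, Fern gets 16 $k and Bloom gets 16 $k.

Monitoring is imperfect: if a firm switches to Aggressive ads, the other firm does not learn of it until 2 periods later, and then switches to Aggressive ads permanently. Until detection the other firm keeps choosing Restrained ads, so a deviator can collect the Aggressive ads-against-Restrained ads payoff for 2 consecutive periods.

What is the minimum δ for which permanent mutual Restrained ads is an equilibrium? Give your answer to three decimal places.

0.647

Deviating for the 2 undetected periods gains 114−73 = 41 per period over cooperation, then loses 73−16 = 57 per period forever once punishment starts.
Gain: 41(1 + δ + … + δ^1); loss: 57·δ^2/(1−δ).
No profitable deviation ⇔ 41(1−δ^2) ≤ 57·δ^2, i.e. δ^2 ≥ 41/(41+57) = 41/98.
Hence δ ≥ (41/98)^(1/2) ≈ 0.647.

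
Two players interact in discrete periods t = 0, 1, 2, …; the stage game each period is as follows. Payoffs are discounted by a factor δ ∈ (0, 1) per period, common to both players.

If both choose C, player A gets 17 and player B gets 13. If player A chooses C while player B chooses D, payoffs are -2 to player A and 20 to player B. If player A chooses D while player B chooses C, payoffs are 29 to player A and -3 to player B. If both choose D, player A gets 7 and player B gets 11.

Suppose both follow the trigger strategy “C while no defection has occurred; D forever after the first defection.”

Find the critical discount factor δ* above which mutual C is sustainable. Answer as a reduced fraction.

7/9

player A's threshold: (29−17)/(29−7) = 6/11.
player B's threshold: (20−13)/(20−11) = 7/9.
6/11 < 7/9, so player B binds and δ* = 7/9.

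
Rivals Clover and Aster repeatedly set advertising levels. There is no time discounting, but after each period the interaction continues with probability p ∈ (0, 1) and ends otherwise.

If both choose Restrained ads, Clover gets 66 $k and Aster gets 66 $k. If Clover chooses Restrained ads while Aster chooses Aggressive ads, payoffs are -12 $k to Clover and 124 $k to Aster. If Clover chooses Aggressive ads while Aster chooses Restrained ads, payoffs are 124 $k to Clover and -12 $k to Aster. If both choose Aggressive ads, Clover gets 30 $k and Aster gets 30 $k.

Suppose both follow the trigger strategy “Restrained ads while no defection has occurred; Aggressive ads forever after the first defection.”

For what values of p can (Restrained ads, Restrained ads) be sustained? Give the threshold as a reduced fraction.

With no time discounting, the continuation probability p plays the role of the discount factor.
Grim-trigger IC: 66/(1−p) ≥ 124 + 30p/(1−p) ⇒ p ≥ (124−66)/(124−30) = 29/47.

29/47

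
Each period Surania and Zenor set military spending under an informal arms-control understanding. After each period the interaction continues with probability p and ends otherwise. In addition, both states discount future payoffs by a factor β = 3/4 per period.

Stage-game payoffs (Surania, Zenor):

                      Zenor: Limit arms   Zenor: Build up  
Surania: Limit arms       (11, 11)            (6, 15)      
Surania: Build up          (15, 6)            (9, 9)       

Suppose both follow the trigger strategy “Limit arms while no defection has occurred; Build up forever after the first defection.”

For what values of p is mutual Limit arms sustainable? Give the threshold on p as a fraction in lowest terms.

Expected continuation weight on next period's payoff is β·p = 3/4·p, which plays the role of the discount factor.
Cooperation requires 3/4·p ≥ (15−11)/(15−9) = 2/3, hence p ≥ 8/9.

8/9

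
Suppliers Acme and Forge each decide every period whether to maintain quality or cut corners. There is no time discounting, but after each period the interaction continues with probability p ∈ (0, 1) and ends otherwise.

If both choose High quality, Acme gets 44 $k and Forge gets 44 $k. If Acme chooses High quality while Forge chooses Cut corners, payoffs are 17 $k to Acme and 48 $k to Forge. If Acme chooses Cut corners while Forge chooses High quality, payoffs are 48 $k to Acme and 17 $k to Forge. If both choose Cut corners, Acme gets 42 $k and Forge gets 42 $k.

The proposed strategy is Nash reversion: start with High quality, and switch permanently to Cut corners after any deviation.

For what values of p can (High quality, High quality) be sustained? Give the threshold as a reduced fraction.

2/3

With no time discounting, the continuation probability p plays the role of the discount factor.
Grim-trigger IC: 44/(1−p) ≥ 48 + 42p/(1−p) ⇒ p ≥ (48−44)/(48−42) = 2/3.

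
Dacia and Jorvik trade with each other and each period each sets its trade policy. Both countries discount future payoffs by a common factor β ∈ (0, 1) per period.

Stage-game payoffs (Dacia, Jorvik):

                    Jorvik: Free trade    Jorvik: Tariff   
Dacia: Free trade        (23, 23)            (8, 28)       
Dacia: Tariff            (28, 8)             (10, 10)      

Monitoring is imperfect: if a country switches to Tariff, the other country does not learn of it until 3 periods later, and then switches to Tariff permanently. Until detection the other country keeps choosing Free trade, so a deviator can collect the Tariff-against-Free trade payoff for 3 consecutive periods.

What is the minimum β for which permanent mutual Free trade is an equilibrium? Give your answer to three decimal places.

Deviating for the 3 undetected periods gains 28−23 = 5 per period over cooperation, then loses 23−10 = 13 per period forever once punishment starts.
Gain: 5(1 + β + … + β^2); loss: 13·β^3/(1−β).
No profitable deviation ⇔ 5(1−β^3) ≤ 13·β^3, i.e. β^3 ≥ 5/(5+13) = 5/18.
Hence β ≥ (5/18)^(1/3) ≈ 0.652.

0.652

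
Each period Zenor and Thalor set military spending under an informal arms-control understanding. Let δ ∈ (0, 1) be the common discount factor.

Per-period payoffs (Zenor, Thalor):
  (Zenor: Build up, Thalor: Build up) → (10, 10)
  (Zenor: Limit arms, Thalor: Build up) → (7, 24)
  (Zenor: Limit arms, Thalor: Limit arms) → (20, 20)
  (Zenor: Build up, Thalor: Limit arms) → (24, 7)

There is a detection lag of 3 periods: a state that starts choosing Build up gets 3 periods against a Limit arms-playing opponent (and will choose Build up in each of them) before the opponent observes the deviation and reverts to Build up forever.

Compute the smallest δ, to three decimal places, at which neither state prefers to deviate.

0.659

The best deviation is to choose Build up for all 3 undetected periods, earning 24 each, then 10 forever once detected.
Deviation value: 24(1−δ^3)/(1−δ) + 10δ^3/(1−δ); cooperation value: 20/(1−δ).
IC: 20 ≥ 24(1−δ^3) + 10δ^3 = 24 − 14δ^3.
So δ^3 ≥ 4/14 = 2/7, giving δ ≥ (2/7)^(1/3) ≈ 0.659.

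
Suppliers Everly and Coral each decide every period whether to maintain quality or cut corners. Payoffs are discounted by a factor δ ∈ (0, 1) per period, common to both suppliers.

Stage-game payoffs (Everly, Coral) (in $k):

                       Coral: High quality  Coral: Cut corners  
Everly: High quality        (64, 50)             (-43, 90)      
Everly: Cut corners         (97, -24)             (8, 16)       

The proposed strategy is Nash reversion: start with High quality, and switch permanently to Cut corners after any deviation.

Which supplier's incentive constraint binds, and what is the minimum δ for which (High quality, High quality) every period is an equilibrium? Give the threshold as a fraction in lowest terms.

For Everly: deviation gain 97−64 = 33, per-period punishment loss 64−8 = 56. IC gives δ ≥ 33/89.
For Coral: gain 40, loss 34 per period, so δ ≥ 40/74 = 20/37.
The tighter constraint is Coral's, so cooperation needs δ ≥ 20/37.

Coral; δ ≥ 20/37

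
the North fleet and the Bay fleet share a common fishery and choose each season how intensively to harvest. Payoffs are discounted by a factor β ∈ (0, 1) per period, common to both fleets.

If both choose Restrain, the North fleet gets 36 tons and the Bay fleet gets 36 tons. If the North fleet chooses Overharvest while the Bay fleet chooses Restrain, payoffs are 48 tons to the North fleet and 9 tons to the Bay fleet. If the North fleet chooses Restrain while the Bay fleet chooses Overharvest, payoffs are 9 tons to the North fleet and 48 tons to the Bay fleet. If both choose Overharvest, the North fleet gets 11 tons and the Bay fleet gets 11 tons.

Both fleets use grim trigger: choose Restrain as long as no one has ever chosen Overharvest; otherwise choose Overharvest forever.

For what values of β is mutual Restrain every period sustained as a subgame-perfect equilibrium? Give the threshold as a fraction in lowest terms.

One-period gain from deviating is 48 − 36 = 12. The loss is 36 − 11 = 25 in every subsequent period, with present value 25·β/(1−β).
Deviation is unprofitable when 25·β/(1−β) ≥ 12, i.e. β/(1−β) ≥ 12/25.
Equivalently β ≥ 12/(12+25) = 12/37.

12/37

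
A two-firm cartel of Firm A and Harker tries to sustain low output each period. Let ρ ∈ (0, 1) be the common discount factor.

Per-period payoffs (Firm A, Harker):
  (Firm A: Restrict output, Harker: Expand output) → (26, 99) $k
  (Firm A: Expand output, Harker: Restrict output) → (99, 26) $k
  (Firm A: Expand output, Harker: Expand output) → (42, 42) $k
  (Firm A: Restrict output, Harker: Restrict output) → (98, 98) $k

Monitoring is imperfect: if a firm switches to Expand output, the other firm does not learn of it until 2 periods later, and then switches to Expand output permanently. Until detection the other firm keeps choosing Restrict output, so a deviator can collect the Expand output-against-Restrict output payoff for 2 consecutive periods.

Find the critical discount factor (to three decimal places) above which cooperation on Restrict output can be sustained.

0.132

Deviating for the 2 undetected periods gains 99−98 = 1 per period over cooperation, then loses 98−42 = 56 per period forever once punishment starts.
Gain: 1(1 + ρ + … + ρ^1); loss: 56·ρ^2/(1−ρ).
No profitable deviation ⇔ 1(1−ρ^2) ≤ 56·ρ^2, i.e. ρ^2 ≥ 1/(1+56) = 1/57.
Hence ρ ≥ (1/57)^(1/2) ≈ 0.132.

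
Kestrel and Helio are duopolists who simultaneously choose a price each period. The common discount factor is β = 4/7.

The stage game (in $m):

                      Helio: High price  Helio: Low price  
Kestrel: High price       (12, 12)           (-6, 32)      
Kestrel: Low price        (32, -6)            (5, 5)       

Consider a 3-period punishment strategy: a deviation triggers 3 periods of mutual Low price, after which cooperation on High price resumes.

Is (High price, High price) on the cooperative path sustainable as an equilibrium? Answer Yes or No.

A one-shot deviation gives 32 now, then 5 for 3 periods, then back to 12.
Gain from deviating: (32−12) today; loss: (12−5) in each of the next 3 periods.
No-deviation condition: (12−5)(β+…+β^3) ≥ 32−12, i.e. β+…+β^3 ≥ 20/7.
At β = 4/7: β+…+β^3 = 1.0845 < 2.8571.
So cooperation is not sustainable.

No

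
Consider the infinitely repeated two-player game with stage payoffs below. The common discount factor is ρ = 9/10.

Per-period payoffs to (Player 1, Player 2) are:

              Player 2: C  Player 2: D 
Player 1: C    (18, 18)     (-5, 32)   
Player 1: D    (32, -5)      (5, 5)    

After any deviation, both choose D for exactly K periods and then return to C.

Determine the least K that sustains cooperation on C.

Need Σ_{k=1}^{K} ρ^k ≥ (32−18)/(18−5) = 1.0769 at ρ = 9/10.
At K = 1 the sum is 0.9000 < 1.0769; at K = 2 it is 1.7100 ≥ 1.0769.
So the minimum punishment length is K = 2.

2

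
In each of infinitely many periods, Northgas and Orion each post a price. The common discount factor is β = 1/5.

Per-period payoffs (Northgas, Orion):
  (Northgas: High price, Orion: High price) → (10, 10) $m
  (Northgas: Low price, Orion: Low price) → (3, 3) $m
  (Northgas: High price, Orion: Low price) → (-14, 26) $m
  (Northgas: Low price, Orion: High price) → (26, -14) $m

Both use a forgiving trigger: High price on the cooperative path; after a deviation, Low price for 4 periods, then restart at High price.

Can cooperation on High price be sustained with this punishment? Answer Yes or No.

IC: β+…+β^4 ≥ (26−10)/(10−3) = 16/7.
At β = 1/5: partial sum = 0.2496 < 2.2857. Cooperation not sustainable.

No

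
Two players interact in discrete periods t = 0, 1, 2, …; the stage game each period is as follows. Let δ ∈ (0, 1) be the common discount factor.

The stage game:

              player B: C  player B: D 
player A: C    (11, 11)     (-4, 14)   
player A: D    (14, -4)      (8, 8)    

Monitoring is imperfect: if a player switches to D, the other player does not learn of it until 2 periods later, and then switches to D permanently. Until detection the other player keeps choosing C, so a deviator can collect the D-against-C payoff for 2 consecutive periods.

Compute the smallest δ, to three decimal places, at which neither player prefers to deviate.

0.707

Deviating for the 2 undetected periods gains 14−11 = 3 per period over cooperation, then loses 11−8 = 3 per period forever once punishment starts.
Gain: 3(1 + δ + … + δ^1); loss: 3·δ^2/(1−δ).
No profitable deviation ⇔ 3(1−δ^2) ≤ 3·δ^2, i.e. δ^2 ≥ 3/(3+3) = 1/2.
Hence δ ≥ (1/2)^(1/2) ≈ 0.707.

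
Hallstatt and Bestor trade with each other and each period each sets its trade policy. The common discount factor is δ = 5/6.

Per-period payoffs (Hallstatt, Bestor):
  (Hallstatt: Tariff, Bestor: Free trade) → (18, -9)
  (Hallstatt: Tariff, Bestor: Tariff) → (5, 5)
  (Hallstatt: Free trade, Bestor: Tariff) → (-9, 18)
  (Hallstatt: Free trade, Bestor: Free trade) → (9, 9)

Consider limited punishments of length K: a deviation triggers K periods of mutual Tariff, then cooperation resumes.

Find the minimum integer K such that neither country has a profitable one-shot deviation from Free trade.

4

IC: δ(1−δ^K)/(1−δ) ≥ (18−9)/(9−5) = 9/4.
With δ = 5/6: need 1 − δ^K ≥ 9/4·(1−5/6)/(5/6), i.e. δ^K ≤ 0.5500.
Since (5/6)^3 = 0.5787 and (5/6)^4 = 0.4823, the smallest such K is 4.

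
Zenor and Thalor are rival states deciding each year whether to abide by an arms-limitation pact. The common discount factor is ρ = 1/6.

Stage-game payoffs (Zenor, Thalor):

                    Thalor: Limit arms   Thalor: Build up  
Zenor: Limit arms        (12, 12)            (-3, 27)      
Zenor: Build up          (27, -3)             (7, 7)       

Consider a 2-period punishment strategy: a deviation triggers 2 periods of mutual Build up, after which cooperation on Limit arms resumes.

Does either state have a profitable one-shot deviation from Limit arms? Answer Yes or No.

Yes

Comparing payoff streams over the 3 periods until play realigns: cooperate → 12(1+ρ+…+ρ^2); deviate → 27 + 7(ρ+…+ρ^2).
Cooperation is sustained iff (12−7)(ρ+…+ρ^2) ≥ 27−12.
ρ+…+ρ^2 = 1/6·(1−(1/6)^2)/(1−1/6) = 0.1944, and (27−12)/(12−7) = 3.0000.
0.1944 < 3.0000, so cooperation is not sustainable.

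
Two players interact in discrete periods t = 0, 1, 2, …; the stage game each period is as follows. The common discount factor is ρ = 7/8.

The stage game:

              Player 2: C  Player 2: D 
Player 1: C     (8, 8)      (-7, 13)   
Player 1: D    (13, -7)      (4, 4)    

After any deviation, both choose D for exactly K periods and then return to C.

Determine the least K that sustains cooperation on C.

2

Need Σ_{k=1}^{K} ρ^k ≥ (13−8)/(8−4) = 1.2500 at ρ = 7/8.
At K = 1 the sum is 0.8750 < 1.2500; at K = 2 it is 1.6406 ≥ 1.2500.
So the minimum punishment length is K = 2.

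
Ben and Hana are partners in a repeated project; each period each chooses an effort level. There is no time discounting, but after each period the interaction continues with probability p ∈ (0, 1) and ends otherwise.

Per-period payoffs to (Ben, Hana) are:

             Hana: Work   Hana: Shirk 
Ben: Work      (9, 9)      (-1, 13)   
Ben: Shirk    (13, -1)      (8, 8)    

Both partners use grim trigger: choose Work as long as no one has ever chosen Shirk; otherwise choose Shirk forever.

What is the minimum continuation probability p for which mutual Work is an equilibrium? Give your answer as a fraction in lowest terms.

With no time discounting, the continuation probability p plays the role of the discount factor.
Grim-trigger IC: 9/(1−p) ≥ 13 + 8p/(1−p) ⇒ p ≥ (13−9)/(13−8) = 4/5.

4/5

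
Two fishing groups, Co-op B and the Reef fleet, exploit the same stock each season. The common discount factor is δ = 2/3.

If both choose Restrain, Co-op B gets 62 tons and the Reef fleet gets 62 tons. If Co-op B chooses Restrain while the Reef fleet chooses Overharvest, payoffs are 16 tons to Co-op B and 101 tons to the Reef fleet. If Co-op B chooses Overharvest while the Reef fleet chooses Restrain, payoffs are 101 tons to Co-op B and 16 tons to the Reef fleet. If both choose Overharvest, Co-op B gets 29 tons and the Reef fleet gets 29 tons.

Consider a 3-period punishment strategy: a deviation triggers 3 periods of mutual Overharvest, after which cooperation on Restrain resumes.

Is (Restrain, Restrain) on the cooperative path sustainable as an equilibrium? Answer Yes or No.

Comparing payoff streams over the 4 periods until play realigns: cooperate → 62(1+δ+…+δ^3); deviate → 101 + 29(δ+…+δ^3).
Cooperation is sustained iff (62−29)(δ+…+δ^3) ≥ 101−62.
δ+…+δ^3 = 2/3·(1−(2/3)^3)/(1−2/3) = 1.4074, and (101−62)/(62−29) = 1.1818.
1.4074 ≥ 1.1818, so cooperation is sustainable.

Yes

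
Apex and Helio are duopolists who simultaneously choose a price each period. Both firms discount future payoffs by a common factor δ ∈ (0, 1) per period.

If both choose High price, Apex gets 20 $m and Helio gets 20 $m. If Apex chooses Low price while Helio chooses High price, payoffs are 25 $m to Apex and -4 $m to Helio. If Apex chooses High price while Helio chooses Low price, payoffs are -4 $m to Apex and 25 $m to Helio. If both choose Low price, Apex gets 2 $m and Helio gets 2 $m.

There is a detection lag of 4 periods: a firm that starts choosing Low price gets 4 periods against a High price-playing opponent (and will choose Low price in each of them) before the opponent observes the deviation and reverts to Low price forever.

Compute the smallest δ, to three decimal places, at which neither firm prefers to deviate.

0.683

The best deviation is to choose Low price for all 4 undetected periods, earning 25 each, then 2 forever once detected.
Deviation value: 25(1−δ^4)/(1−δ) + 2δ^4/(1−δ); cooperation value: 20/(1−δ).
IC: 20 ≥ 25(1−δ^4) + 2δ^4 = 25 − 23δ^4.
So δ^4 ≥ 5/23, giving δ ≥ (5/23)^(1/4) ≈ 0.683.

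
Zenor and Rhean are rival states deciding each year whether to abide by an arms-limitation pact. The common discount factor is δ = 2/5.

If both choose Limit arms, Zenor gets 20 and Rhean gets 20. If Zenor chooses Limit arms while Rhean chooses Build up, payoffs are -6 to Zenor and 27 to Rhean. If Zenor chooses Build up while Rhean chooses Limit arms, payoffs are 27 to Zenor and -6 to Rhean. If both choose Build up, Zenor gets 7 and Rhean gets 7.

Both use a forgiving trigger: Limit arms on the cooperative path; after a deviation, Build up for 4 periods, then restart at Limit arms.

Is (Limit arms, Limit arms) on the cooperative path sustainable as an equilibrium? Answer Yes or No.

Yes

Comparing payoff streams over the 5 periods until play realigns: cooperate → 20(1+δ+…+δ^4); deviate → 27 + 7(δ+…+δ^4).
Cooperation is sustained iff (20−7)(δ+…+δ^4) ≥ 27−20.
δ+…+δ^4 = 2/5·(1−(2/5)^4)/(1−2/5) = 0.6496, and (27−20)/(20−7) = 0.5385.
0.6496 ≥ 0.5385, so cooperation is sustainable.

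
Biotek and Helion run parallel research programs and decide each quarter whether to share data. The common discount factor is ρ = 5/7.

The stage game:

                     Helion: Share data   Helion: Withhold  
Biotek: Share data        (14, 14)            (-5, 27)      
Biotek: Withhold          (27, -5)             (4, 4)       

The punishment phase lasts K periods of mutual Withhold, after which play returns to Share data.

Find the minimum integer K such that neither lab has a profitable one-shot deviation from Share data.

IC: ρ(1−ρ^K)/(1−ρ) ≥ (27−14)/(14−4) = 13/10.
With ρ = 5/7: need 1 − ρ^K ≥ 13/10·(1−5/7)/(5/7), i.e. ρ^K ≤ 0.4800.
Since (5/7)^2 = 0.5102 and (5/7)^3 = 0.3644, the smallest such K is 3.

3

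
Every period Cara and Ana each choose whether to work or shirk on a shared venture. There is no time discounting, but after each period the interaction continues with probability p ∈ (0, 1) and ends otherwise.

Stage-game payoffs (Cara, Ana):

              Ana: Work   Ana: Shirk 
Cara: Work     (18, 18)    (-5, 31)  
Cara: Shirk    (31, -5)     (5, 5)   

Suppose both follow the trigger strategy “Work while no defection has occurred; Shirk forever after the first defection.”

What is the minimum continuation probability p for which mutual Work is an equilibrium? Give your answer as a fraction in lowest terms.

Expected cooperation value is 18 + p·18 + p²·18 + … = 18/(1−p); deviation gives 31 + p·5/(1−p).
18 ≥ 31(1−p) + 5p ⇒ 26p ≥ 13 ⇒ p ≥ 13/26 = 1/2.

1/2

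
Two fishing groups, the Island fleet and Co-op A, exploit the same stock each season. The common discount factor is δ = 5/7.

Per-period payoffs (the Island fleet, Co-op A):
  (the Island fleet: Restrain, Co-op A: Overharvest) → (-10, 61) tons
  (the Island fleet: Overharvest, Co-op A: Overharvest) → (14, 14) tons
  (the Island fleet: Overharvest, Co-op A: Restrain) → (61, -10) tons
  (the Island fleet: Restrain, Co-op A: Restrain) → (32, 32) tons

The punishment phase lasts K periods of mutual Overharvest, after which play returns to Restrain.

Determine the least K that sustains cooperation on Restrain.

4

No profitable deviation requires (32−14)(δ+…+δ^K) ≥ 61−32, i.e. δ+…+δ^K ≥ 29/18 ≈ 1.6111.
With δ = 5/7, the partial sums are K=1: 0.7143, K=2: 1.2245, K=3: 1.5889, K=4: 1.8492.
K = 4 is the first length at which the sum reaches 1.6111.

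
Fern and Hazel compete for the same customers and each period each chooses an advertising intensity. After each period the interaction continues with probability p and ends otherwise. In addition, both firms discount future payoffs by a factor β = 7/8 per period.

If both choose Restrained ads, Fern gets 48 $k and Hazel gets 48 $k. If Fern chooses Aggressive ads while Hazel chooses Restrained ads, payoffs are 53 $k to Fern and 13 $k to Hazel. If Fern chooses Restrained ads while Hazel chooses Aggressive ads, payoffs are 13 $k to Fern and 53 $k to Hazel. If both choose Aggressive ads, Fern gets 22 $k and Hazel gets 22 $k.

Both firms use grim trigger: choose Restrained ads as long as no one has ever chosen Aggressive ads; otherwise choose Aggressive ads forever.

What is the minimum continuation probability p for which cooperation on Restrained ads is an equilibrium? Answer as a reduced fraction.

40/217

With continuation probability p and discount β, the effective per-period discount factor is βp.
Grim-trigger IC: βp ≥ (53−48)/(53−22) = 5/31.
So p ≥ (5/31)/(7/8) = 40/217.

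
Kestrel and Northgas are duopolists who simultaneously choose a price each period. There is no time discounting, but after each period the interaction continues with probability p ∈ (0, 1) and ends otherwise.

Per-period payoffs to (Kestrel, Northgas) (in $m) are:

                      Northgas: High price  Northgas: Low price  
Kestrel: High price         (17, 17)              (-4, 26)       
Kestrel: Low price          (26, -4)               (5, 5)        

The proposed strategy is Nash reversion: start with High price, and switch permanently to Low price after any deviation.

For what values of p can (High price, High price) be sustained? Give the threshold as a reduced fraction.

3/7

Expected cooperation value is 17 + p·17 + p²·17 + … = 17/(1−p); deviation gives 26 + p·5/(1−p).
17 ≥ 26(1−p) + 5p ⇒ 21p ≥ 9 ⇒ p ≥ 9/21 = 3/7.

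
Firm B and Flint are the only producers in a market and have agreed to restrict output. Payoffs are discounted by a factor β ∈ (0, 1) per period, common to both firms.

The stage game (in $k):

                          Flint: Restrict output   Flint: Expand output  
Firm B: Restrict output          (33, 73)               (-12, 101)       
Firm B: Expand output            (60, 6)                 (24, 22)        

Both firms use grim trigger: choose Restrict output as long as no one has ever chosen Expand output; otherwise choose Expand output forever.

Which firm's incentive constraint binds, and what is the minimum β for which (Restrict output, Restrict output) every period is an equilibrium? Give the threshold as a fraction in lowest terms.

Firm B; β ≥ 3/4

Firm B's threshold: (60−33)/(60−24) = 3/4.
Flint's threshold: (101−73)/(101−22) = 28/79.
3/4 > 28/79, so Firm B binds and β* = 3/4.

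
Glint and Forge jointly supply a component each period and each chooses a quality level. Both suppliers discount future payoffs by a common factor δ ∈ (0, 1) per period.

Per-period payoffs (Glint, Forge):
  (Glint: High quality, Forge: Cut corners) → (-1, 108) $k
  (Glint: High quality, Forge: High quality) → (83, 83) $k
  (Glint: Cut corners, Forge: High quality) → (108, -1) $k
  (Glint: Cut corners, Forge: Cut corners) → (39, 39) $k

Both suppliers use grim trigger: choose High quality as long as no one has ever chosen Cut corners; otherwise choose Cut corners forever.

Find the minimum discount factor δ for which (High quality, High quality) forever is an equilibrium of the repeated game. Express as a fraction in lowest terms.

Under grim trigger the critical discount factor is (T−C)/(T−P) with T = 108, C = 83, P = 39.
δ* = (108−83)/(108−39) = 25/69.

25/69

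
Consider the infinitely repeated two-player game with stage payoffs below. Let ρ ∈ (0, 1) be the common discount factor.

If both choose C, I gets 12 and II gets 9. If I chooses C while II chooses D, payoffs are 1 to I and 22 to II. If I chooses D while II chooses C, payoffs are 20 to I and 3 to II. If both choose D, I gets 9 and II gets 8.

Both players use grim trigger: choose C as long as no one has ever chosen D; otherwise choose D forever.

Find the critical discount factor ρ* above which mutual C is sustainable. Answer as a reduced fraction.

13/14

I: cooperation gives 12 each period; deviation gives 20 once then 9 forever.
  12/(1−ρ) ≥ 20 + 9ρ/(1−ρ) ⇒ ρ ≥ 8/11.
II: cooperation gives 9 each period; deviation gives 22 once then 8 forever.
  ρ ≥ 13/14.
Both must hold, so the binding constraint is II's: ρ ≥ 13/14.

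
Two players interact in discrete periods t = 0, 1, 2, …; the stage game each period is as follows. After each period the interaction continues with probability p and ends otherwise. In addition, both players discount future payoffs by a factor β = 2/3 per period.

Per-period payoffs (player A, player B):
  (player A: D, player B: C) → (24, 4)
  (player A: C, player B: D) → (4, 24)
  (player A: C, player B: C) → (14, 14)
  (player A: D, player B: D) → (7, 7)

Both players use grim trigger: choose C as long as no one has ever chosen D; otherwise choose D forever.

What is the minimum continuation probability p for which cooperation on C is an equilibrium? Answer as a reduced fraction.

With continuation probability p and discount β, the effective per-period discount factor is βp.
Grim-trigger IC: βp ≥ (24−14)/(24−7) = 10/17.
So p ≥ (10/17)/(2/3) = 15/17.

15/17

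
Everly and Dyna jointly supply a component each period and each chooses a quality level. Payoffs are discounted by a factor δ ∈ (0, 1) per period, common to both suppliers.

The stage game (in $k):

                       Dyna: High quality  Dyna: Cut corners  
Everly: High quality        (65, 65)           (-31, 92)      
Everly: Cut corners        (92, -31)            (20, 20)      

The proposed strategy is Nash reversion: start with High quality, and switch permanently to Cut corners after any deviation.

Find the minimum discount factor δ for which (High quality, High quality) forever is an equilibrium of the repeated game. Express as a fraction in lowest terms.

Under grim trigger the critical discount factor is (T−C)/(T−P) with T = 92, C = 65, P = 20.
δ* = (92−65)/(92−20) = 27/72 = 3/8.

3/8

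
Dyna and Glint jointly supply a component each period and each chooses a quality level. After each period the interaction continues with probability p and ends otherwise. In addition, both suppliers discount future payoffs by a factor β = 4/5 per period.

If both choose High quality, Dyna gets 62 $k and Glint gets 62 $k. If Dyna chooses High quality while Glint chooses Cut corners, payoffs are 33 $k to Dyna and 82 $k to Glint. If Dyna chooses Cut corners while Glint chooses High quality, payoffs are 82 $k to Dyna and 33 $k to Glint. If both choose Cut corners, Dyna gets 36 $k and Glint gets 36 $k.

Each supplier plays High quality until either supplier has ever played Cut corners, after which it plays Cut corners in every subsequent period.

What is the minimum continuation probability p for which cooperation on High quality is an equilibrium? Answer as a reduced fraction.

With continuation probability p and discount β, the effective per-period discount factor is βp.
Grim-trigger IC: βp ≥ (82−62)/(82−36) = 10/23.
So p ≥ (10/23)/(4/5) = 25/46.

25/46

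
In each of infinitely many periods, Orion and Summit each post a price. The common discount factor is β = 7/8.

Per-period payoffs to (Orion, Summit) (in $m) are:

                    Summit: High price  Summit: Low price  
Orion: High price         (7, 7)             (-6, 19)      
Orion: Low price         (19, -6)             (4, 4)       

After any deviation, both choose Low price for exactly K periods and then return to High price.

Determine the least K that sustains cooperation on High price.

Need Σ_{k=1}^{K} β^k ≥ (19−7)/(7−4) = 4.0000 at β = 7/8.
At K = 6 the sum is 3.8584 < 4.0000; at K = 7 it is 4.2511 ≥ 4.0000.
So the minimum punishment length is K = 7.

7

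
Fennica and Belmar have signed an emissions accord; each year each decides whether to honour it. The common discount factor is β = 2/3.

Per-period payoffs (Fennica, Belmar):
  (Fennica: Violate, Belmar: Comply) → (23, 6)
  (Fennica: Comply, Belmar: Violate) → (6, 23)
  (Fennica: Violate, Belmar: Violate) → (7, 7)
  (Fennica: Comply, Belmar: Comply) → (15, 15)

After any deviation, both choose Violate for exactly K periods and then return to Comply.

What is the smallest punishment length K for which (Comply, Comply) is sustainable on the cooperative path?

IC: β(1−β^K)/(1−β) ≥ (23−15)/(15−7) = 1.
With β = 2/3: need 1 − β^K ≥ 1·(1−2/3)/(2/3), i.e. β^K ≤ 0.5000.
Since (2/3)^1 = 0.6667 and (2/3)^2 = 0.4444, the smallest such K is 2.

2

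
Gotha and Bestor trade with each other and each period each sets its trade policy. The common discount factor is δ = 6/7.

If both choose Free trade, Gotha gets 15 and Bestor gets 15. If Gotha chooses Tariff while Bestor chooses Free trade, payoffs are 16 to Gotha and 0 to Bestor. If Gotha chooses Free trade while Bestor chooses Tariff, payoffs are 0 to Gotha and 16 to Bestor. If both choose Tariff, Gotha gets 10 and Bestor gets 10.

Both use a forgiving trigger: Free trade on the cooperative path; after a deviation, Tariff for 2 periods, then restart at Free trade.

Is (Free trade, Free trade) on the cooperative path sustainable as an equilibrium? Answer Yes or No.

IC: δ+…+δ^2 ≥ (16−15)/(15−10) = 1/5.
At δ = 6/7: partial sum = 1.5918 ≥ 0.2000. Cooperation sustainable.

Yes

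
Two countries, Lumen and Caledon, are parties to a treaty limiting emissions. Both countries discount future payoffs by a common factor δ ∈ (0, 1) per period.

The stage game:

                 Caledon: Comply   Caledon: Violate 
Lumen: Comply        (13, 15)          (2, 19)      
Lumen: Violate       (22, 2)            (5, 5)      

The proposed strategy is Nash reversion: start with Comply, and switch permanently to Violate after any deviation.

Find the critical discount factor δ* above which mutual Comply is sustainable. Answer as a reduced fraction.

9/17

Lumen's threshold: (22−13)/(22−5) = 9/17.
Caledon's threshold: (19−15)/(19−5) = 2/7.
9/17 > 2/7, so Lumen binds and δ* = 9/17.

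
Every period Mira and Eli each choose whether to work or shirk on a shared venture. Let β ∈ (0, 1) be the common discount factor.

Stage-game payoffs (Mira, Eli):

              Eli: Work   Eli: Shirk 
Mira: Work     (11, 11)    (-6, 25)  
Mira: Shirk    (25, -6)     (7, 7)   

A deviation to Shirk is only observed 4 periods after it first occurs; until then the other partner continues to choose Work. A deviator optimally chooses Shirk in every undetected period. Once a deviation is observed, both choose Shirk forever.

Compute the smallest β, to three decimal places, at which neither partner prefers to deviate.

The best deviation is to choose Shirk for all 4 undetected periods, earning 25 each, then 7 forever once detected.
Deviation value: 25(1−β^4)/(1−β) + 7β^4/(1−β); cooperation value: 11/(1−β).
IC: 11 ≥ 25(1−β^4) + 7β^4 = 25 − 18β^4.
So β^4 ≥ 14/18 = 7/9, giving β ≥ (7/9)^(1/4) ≈ 0.939.

0.939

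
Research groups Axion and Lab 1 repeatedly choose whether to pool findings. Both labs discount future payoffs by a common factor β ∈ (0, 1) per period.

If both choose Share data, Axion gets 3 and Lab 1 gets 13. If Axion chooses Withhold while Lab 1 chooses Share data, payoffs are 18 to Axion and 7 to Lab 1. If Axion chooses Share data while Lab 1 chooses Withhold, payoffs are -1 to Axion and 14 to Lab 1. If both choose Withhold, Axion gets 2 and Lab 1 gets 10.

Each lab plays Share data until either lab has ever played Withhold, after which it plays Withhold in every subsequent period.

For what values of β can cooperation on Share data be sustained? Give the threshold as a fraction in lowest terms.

15/16

Axion's threshold: (18−3)/(18−2) = 15/16.
Lab 1's threshold: (14−13)/(14−10) = 1/4.
15/16 > 1/4, so Axion binds and β* = 15/16.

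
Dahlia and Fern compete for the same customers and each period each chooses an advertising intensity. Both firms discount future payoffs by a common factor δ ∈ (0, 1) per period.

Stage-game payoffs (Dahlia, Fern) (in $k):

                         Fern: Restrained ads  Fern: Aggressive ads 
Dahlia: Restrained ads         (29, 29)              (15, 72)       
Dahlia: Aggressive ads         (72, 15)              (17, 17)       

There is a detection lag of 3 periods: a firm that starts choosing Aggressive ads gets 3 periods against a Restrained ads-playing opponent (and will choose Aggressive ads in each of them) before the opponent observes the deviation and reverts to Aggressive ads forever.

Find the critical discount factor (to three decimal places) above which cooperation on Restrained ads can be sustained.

Deviating for the 3 undetected periods gains 72−29 = 43 per period over cooperation, then loses 29−17 = 12 per period forever once punishment starts.
Gain: 43(1 + δ + … + δ^2); loss: 12·δ^3/(1−δ).
No profitable deviation ⇔ 43(1−δ^3) ≤ 12·δ^3, i.e. δ^3 ≥ 43/(43+12) = 43/55.
Hence δ ≥ (43/55)^(1/3) ≈ 0.921.

0.921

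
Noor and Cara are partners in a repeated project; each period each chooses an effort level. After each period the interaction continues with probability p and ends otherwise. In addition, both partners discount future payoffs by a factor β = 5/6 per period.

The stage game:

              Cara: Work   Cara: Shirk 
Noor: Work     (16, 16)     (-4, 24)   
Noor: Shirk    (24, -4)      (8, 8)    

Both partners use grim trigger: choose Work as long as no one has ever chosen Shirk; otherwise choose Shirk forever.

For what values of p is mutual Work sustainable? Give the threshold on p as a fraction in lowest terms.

3/5

With continuation probability p and discount β, the effective per-period discount factor is βp.
Grim-trigger IC: βp ≥ (24−16)/(24−8) = 1/2.
So p ≥ (1/2)/(5/6) = 3/5.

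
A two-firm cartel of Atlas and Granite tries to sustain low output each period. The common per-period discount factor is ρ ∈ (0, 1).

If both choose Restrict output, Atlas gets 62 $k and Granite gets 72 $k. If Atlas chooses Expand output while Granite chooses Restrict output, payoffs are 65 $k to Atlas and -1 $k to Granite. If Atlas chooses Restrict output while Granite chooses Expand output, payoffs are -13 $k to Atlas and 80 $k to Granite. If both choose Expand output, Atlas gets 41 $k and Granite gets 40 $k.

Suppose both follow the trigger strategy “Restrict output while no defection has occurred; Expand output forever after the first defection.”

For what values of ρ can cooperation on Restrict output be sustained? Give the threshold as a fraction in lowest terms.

1/5

Atlas: cooperation gives 62 each period; deviation gives 65 once then 41 forever.
  62/(1−ρ) ≥ 65 + 41ρ/(1−ρ) ⇒ ρ ≥ 3/24 = 1/8.
Granite: cooperation gives 72 each period; deviation gives 80 once then 40 forever.
  ρ ≥ 8/40 = 1/5.
Both must hold, so the binding constraint is Granite's: ρ ≥ 1/5.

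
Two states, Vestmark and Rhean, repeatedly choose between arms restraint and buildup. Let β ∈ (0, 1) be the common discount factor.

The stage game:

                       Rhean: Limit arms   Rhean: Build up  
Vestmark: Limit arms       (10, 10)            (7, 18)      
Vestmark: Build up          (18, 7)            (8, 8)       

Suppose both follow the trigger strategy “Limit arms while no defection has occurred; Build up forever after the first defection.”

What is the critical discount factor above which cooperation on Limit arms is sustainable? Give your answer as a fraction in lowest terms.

Under grim trigger the critical discount factor is (T−C)/(T−P) with T = 18, C = 10, P = 8.
β* = (18−10)/(18−8) = 8/10 = 4/5.

4/5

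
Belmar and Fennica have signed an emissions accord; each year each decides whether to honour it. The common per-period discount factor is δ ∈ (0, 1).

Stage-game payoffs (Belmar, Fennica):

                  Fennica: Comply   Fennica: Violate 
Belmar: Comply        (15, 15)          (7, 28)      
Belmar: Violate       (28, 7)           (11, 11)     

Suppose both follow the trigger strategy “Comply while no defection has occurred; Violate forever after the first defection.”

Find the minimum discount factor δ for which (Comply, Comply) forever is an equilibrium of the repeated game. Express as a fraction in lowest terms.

15/(1−δ) ≥ 28 + 11δ/(1−δ)
15 ≥ 28 − 17δ
δ ≥ 13/17.

13/17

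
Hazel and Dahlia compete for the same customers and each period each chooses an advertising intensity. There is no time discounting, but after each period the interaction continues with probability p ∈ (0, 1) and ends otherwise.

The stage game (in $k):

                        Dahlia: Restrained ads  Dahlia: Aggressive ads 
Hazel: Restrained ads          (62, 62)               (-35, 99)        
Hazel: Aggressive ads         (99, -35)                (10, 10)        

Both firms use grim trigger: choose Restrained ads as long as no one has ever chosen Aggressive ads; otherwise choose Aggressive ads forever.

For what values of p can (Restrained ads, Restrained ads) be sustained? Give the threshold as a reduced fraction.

With no time discounting, the continuation probability p plays the role of the discount factor.
Grim-trigger IC: 62/(1−p) ≥ 99 + 10p/(1−p) ⇒ p ≥ (99−62)/(99−10) = 37/89.

37/89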